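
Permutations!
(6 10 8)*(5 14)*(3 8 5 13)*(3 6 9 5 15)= (3 8 9 5 14 13 6 10 15)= [0, 1, 2, 8, 4, 14, 10, 7, 9, 5, 15, 11, 12, 6, 13, 3]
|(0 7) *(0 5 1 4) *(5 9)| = |(0 7 9 5 1 4)| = 6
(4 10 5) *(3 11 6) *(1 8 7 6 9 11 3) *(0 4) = (0 4 10 5)(1 8 7 6)(9 11) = [4, 8, 2, 3, 10, 0, 1, 6, 7, 11, 5, 9]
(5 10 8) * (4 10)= (4 10 8 5)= [0, 1, 2, 3, 10, 4, 6, 7, 5, 9, 8]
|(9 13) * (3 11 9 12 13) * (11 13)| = |(3 13 12 11 9)| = 5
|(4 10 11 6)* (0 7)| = 4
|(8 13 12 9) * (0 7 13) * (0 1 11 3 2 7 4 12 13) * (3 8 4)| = |(13)(0 3 2 7)(1 11 8)(4 12 9)| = 12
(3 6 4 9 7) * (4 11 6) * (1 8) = (1 8)(3 4 9 7)(6 11) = [0, 8, 2, 4, 9, 5, 11, 3, 1, 7, 10, 6]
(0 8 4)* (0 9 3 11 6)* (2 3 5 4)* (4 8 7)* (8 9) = [7, 1, 3, 11, 8, 9, 0, 4, 2, 5, 10, 6] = (0 7 4 8 2 3 11 6)(5 9)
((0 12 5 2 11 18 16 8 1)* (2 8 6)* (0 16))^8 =(0 11 6 1 5)(2 16 8 12 18)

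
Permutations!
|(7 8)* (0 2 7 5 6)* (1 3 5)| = |(0 2 7 8 1 3 5 6)| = 8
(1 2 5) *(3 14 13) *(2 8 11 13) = (1 8 11 13 3 14 2 5) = [0, 8, 5, 14, 4, 1, 6, 7, 11, 9, 10, 13, 12, 3, 2]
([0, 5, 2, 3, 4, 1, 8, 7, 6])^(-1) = (1 5)(6 8)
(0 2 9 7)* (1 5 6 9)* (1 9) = [2, 5, 9, 3, 4, 6, 1, 0, 8, 7] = (0 2 9 7)(1 5 6)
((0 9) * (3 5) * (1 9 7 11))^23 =(0 1 7 9 11)(3 5)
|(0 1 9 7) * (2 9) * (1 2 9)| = 5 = |(0 2 1 9 7)|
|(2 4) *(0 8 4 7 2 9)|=4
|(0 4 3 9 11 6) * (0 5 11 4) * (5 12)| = 12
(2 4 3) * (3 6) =(2 4 6 3) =[0, 1, 4, 2, 6, 5, 3]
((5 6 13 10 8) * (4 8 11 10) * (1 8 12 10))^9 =(13)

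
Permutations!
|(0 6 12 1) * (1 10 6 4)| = 3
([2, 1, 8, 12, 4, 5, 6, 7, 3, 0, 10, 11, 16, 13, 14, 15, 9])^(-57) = (0 9 16 12 3 8 2)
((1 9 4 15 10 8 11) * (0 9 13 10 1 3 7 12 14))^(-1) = (0 14 12 7 3 11 8 10 13 1 15 4 9)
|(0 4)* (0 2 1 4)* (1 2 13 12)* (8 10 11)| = 12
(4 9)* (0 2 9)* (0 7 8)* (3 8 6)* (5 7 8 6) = (0 2 9 4 8)(3 6)(5 7) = [2, 1, 9, 6, 8, 7, 3, 5, 0, 4]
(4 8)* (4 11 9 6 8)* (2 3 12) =[0, 1, 3, 12, 4, 5, 8, 7, 11, 6, 10, 9, 2] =(2 3 12)(6 8 11 9)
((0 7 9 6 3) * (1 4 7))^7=((0 1 4 7 9 6 3))^7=(9)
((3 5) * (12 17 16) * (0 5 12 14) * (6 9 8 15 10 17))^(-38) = (0 16 10 8 6 3)(5 14 17 15 9 12)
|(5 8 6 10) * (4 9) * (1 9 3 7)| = 20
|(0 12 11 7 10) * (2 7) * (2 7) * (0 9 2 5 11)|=6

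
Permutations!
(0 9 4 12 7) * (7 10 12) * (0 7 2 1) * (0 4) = (0 9)(1 4 2)(10 12) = [9, 4, 1, 3, 2, 5, 6, 7, 8, 0, 12, 11, 10]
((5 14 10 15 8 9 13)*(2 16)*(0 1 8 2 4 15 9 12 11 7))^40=((0 1 8 12 11 7)(2 16 4 15)(5 14 10 9 13))^40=(16)(0 11 8)(1 7 12)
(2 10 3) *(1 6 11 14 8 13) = (1 6 11 14 8 13)(2 10 3) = [0, 6, 10, 2, 4, 5, 11, 7, 13, 9, 3, 14, 12, 1, 8]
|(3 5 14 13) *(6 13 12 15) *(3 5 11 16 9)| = |(3 11 16 9)(5 14 12 15 6 13)| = 12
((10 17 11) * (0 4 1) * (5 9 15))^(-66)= (17)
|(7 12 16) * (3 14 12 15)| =6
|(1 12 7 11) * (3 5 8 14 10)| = |(1 12 7 11)(3 5 8 14 10)| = 20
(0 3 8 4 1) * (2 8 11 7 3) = [2, 0, 8, 11, 1, 5, 6, 3, 4, 9, 10, 7] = (0 2 8 4 1)(3 11 7)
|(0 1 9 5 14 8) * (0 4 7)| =8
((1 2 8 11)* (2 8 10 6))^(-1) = (1 11 8)(2 6 10)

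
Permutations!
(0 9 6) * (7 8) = (0 9 6)(7 8) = [9, 1, 2, 3, 4, 5, 0, 8, 7, 6]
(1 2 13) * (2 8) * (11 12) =[0, 8, 13, 3, 4, 5, 6, 7, 2, 9, 10, 12, 11, 1] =(1 8 2 13)(11 12)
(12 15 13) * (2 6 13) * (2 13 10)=(2 6 10)(12 15 13)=[0, 1, 6, 3, 4, 5, 10, 7, 8, 9, 2, 11, 15, 12, 14, 13]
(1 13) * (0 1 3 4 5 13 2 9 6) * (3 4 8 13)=(0 1 2 9 6)(3 8 13 4 5)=[1, 2, 9, 8, 5, 3, 0, 7, 13, 6, 10, 11, 12, 4]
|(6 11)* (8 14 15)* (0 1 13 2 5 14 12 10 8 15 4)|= 42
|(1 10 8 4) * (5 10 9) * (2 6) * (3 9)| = 14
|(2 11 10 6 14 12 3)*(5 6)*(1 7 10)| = 10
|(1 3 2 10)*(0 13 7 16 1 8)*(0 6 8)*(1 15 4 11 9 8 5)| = 15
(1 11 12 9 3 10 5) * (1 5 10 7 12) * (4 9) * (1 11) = [0, 1, 2, 7, 9, 5, 6, 12, 8, 3, 10, 11, 4] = (3 7 12 4 9)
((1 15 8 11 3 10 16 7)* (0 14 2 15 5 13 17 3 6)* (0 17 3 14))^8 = ((1 5 13 3 10 16 7)(2 15 8 11 6 17 14))^8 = (1 5 13 3 10 16 7)(2 15 8 11 6 17 14)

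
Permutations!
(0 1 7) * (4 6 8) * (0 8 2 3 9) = (0 1 7 8 4 6 2 3 9) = [1, 7, 3, 9, 6, 5, 2, 8, 4, 0]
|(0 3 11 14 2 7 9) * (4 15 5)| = 21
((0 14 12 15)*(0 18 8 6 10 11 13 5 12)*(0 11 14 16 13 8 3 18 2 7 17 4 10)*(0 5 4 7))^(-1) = (0 2 15 12 5 6 8 11 14 10 4 13 16)(3 18)(7 17)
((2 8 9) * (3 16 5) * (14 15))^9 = (16)(14 15)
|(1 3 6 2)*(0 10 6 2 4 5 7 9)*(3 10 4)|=5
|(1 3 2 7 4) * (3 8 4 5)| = |(1 8 4)(2 7 5 3)| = 12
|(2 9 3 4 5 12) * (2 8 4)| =|(2 9 3)(4 5 12 8)| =12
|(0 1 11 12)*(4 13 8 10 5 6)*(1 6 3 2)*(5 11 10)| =|(0 6 4 13 8 5 3 2 1 10 11 12)| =12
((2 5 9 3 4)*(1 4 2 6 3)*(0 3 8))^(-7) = (0 2 9 4 8 3 5 1 6)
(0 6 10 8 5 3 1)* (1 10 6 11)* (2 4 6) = (0 11 1)(2 4 6)(3 10 8 5) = [11, 0, 4, 10, 6, 3, 2, 7, 5, 9, 8, 1]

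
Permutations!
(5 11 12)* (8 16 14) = (5 11 12)(8 16 14) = [0, 1, 2, 3, 4, 11, 6, 7, 16, 9, 10, 12, 5, 13, 8, 15, 14]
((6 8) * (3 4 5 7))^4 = ((3 4 5 7)(6 8))^4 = (8)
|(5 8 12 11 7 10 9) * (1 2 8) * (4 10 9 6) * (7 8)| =15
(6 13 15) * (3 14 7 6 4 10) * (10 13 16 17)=(3 14 7 6 16 17 10)(4 13 15)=[0, 1, 2, 14, 13, 5, 16, 6, 8, 9, 3, 11, 12, 15, 7, 4, 17, 10]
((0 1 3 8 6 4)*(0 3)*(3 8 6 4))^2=(8)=((0 1)(3 6)(4 8))^2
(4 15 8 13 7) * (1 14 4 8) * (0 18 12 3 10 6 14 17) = (0 18 12 3 10 6 14 4 15 1 17)(7 8 13) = [18, 17, 2, 10, 15, 5, 14, 8, 13, 9, 6, 11, 3, 7, 4, 1, 16, 0, 12]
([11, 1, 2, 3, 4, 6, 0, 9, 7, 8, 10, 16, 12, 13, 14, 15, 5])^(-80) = [0, 1, 2, 3, 4, 5, 6, 9, 7, 8, 10, 11, 12, 13, 14, 15, 16]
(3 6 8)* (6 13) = (3 13 6 8) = [0, 1, 2, 13, 4, 5, 8, 7, 3, 9, 10, 11, 12, 6]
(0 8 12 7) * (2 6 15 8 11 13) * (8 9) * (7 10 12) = (0 11 13 2 6 15 9 8 7)(10 12) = [11, 1, 6, 3, 4, 5, 15, 0, 7, 8, 12, 13, 10, 2, 14, 9]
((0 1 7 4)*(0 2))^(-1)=(0 2 4 7 1)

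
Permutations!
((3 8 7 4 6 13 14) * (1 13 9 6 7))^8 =(1 3 13 8 14)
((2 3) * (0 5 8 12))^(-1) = (0 12 8 5)(2 3)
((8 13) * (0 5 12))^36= (13)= ((0 5 12)(8 13))^36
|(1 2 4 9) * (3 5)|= 4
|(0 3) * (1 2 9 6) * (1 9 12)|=6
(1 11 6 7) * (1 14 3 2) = (1 11 6 7 14 3 2) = [0, 11, 1, 2, 4, 5, 7, 14, 8, 9, 10, 6, 12, 13, 3]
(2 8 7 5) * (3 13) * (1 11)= (1 11)(2 8 7 5)(3 13)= [0, 11, 8, 13, 4, 2, 6, 5, 7, 9, 10, 1, 12, 3]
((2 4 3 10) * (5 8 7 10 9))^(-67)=(2 8 3 10 5 4 7 9)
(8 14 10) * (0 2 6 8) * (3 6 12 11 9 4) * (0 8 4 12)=(0 2)(3 6 4)(8 14 10)(9 12 11)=[2, 1, 0, 6, 3, 5, 4, 7, 14, 12, 8, 9, 11, 13, 10]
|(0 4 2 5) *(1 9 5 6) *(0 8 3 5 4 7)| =30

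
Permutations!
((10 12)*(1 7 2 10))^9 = ((1 7 2 10 12))^9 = (1 12 10 2 7)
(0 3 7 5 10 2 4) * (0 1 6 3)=(1 6 3 7 5 10 2 4)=[0, 6, 4, 7, 1, 10, 3, 5, 8, 9, 2]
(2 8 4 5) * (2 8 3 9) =[0, 1, 3, 9, 5, 8, 6, 7, 4, 2] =(2 3 9)(4 5 8)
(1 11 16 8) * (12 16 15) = (1 11 15 12 16 8) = [0, 11, 2, 3, 4, 5, 6, 7, 1, 9, 10, 15, 16, 13, 14, 12, 8]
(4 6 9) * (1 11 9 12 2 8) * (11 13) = (1 13 11 9 4 6 12 2 8) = [0, 13, 8, 3, 6, 5, 12, 7, 1, 4, 10, 9, 2, 11]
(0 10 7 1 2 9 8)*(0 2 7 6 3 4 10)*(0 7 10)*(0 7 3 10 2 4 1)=(0 3 1 2 9 8 4 7)(6 10)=[3, 2, 9, 1, 7, 5, 10, 0, 4, 8, 6]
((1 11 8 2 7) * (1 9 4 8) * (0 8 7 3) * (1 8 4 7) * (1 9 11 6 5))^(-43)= (0 8 9 3 11 4 2 7)(1 5 6)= ((0 4 9 7 11 8 2 3)(1 6 5))^(-43)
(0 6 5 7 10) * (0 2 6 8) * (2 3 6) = (0 8)(3 6 5 7 10) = [8, 1, 2, 6, 4, 7, 5, 10, 0, 9, 3]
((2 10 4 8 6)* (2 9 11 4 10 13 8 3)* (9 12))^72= ((2 13 8 6 12 9 11 4 3))^72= (13)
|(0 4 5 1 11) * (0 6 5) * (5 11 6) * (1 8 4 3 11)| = 6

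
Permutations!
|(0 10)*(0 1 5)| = 4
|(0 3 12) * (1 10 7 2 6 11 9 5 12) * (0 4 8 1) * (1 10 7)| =|(0 3)(1 7 2 6 11 9 5 12 4 8 10)| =22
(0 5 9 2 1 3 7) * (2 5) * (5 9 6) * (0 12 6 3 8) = (0 2 1 8)(3 7 12 6 5) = [2, 8, 1, 7, 4, 3, 5, 12, 0, 9, 10, 11, 6]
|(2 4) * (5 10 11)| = 6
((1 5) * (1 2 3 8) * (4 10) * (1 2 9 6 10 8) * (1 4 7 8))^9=((1 5 9 6 10 7 8 2 3 4))^9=(1 4 3 2 8 7 10 6 9 5)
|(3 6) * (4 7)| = 2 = |(3 6)(4 7)|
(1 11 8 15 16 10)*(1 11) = [0, 1, 2, 3, 4, 5, 6, 7, 15, 9, 11, 8, 12, 13, 14, 16, 10] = (8 15 16 10 11)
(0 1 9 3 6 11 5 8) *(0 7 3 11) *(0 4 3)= (0 1 9 11 5 8 7)(3 6 4)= [1, 9, 2, 6, 3, 8, 4, 0, 7, 11, 10, 5]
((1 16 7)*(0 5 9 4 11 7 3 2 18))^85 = (0 3 7 9 18 16 11 5 2 1 4)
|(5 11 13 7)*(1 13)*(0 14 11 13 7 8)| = 8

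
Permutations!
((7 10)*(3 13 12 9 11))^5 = ((3 13 12 9 11)(7 10))^5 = (13)(7 10)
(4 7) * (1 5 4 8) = (1 5 4 7 8) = [0, 5, 2, 3, 7, 4, 6, 8, 1]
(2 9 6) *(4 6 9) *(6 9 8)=(2 4 9 8 6)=[0, 1, 4, 3, 9, 5, 2, 7, 6, 8]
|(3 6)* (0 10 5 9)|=|(0 10 5 9)(3 6)|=4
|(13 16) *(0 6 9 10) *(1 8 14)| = |(0 6 9 10)(1 8 14)(13 16)| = 12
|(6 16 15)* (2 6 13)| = |(2 6 16 15 13)| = 5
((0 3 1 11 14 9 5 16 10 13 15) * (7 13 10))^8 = ((0 3 1 11 14 9 5 16 7 13 15))^8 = (0 7 9 1 15 16 14 3 13 5 11)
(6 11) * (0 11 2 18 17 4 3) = (0 11 6 2 18 17 4 3) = [11, 1, 18, 0, 3, 5, 2, 7, 8, 9, 10, 6, 12, 13, 14, 15, 16, 4, 17]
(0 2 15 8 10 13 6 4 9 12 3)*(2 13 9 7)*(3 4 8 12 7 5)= (0 13 6 8 10 9 7 2 15 12 4 5 3)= [13, 1, 15, 0, 5, 3, 8, 2, 10, 7, 9, 11, 4, 6, 14, 12]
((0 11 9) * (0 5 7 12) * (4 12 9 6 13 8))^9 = (0 6 8 12 11 13 4) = ((0 11 6 13 8 4 12)(5 7 9))^9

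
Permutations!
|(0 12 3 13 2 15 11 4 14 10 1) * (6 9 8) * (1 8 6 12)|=|(0 1)(2 15 11 4 14 10 8 12 3 13)(6 9)|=10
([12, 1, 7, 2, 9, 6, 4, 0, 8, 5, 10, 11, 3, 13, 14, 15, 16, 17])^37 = [3, 1, 0, 7, 9, 6, 4, 12, 8, 5, 10, 11, 2, 13, 14, 15, 16, 17]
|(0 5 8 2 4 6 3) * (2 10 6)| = |(0 5 8 10 6 3)(2 4)| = 6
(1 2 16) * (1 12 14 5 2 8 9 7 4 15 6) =(1 8 9 7 4 15 6)(2 16 12 14 5) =[0, 8, 16, 3, 15, 2, 1, 4, 9, 7, 10, 11, 14, 13, 5, 6, 12]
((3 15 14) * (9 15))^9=((3 9 15 14))^9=(3 9 15 14)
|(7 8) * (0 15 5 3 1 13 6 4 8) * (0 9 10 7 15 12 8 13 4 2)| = 33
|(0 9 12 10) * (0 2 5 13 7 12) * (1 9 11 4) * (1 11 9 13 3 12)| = 30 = |(0 9)(1 13 7)(2 5 3 12 10)(4 11)|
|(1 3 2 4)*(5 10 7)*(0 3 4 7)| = 6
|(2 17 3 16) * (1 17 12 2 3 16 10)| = 10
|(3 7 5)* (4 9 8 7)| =6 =|(3 4 9 8 7 5)|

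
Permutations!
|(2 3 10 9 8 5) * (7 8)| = 7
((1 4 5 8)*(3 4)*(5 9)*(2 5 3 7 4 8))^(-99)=(1 9)(2 5)(3 7)(4 8)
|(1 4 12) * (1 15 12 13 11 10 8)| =6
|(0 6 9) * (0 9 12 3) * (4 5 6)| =|(0 4 5 6 12 3)| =6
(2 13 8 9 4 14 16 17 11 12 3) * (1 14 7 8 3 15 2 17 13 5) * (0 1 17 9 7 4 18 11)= (0 1 14 16 13 3 9 18 11 12 15 2 5 17)(7 8)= [1, 14, 5, 9, 4, 17, 6, 8, 7, 18, 10, 12, 15, 3, 16, 2, 13, 0, 11]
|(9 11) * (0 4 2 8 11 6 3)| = |(0 4 2 8 11 9 6 3)| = 8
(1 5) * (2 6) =(1 5)(2 6) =[0, 5, 6, 3, 4, 1, 2]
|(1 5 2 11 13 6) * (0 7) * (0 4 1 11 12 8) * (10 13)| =8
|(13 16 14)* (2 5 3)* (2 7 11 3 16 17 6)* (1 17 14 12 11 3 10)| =|(1 17 6 2 5 16 12 11 10)(3 7)(13 14)| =18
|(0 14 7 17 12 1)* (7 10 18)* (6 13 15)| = 24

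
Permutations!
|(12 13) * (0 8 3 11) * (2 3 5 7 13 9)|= 10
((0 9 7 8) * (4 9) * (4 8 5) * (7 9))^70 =(9)(4 7 5)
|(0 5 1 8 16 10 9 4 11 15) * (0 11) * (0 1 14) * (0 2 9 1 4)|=|(0 5 14 2 9)(1 8 16 10)(11 15)|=20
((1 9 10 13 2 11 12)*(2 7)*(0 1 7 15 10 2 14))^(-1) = (0 14 7 12 11 2 9 1)(10 15 13)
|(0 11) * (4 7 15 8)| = 4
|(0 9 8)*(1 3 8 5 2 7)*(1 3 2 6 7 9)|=9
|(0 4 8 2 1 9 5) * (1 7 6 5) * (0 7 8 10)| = |(0 4 10)(1 9)(2 8)(5 7 6)| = 6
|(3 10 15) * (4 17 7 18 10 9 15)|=|(3 9 15)(4 17 7 18 10)|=15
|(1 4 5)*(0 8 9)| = |(0 8 9)(1 4 5)| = 3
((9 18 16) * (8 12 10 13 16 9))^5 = (9 18)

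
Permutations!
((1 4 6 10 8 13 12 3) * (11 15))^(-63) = (1 4 6 10 8 13 12 3)(11 15)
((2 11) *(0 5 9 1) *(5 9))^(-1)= ((0 9 1)(2 11))^(-1)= (0 1 9)(2 11)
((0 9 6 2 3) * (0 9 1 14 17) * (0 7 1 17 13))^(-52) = ((0 17 7 1 14 13)(2 3 9 6))^(-52) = (0 7 14)(1 13 17)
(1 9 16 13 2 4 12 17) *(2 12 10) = (1 9 16 13 12 17)(2 4 10) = [0, 9, 4, 3, 10, 5, 6, 7, 8, 16, 2, 11, 17, 12, 14, 15, 13, 1]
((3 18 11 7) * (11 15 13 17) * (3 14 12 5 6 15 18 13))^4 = (18)(3 7 6 17 12)(5 13 14 15 11)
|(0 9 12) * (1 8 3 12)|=|(0 9 1 8 3 12)|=6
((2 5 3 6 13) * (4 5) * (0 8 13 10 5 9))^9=((0 8 13 2 4 9)(3 6 10 5))^9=(0 2)(3 6 10 5)(4 8)(9 13)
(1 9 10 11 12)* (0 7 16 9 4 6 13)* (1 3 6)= (0 7 16 9 10 11 12 3 6 13)(1 4)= [7, 4, 2, 6, 1, 5, 13, 16, 8, 10, 11, 12, 3, 0, 14, 15, 9]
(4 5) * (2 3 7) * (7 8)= [0, 1, 3, 8, 5, 4, 6, 2, 7]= (2 3 8 7)(4 5)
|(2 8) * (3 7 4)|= |(2 8)(3 7 4)|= 6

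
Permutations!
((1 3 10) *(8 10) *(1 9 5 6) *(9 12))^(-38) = (1 8 12 5)(3 10 9 6)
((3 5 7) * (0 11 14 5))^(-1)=(0 3 7 5 14 11)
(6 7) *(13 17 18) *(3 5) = (3 5)(6 7)(13 17 18) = [0, 1, 2, 5, 4, 3, 7, 6, 8, 9, 10, 11, 12, 17, 14, 15, 16, 18, 13]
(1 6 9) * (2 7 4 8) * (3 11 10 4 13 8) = (1 6 9)(2 7 13 8)(3 11 10 4) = [0, 6, 7, 11, 3, 5, 9, 13, 2, 1, 4, 10, 12, 8]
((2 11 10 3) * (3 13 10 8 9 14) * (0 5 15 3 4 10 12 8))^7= (0 5 15 3 2 11)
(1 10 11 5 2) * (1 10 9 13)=(1 9 13)(2 10 11 5)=[0, 9, 10, 3, 4, 2, 6, 7, 8, 13, 11, 5, 12, 1]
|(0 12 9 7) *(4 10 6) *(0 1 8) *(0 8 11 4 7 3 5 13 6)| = |(0 12 9 3 5 13 6 7 1 11 4 10)| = 12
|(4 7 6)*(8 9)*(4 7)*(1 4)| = 2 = |(1 4)(6 7)(8 9)|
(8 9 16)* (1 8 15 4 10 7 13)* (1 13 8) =(4 10 7 8 9 16 15) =[0, 1, 2, 3, 10, 5, 6, 8, 9, 16, 7, 11, 12, 13, 14, 4, 15]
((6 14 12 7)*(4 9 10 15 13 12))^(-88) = ((4 9 10 15 13 12 7 6 14))^(-88) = (4 10 13 7 14 9 15 12 6)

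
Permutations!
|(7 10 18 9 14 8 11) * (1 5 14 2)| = 10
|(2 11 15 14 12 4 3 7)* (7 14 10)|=20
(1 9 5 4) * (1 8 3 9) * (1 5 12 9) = [0, 5, 2, 1, 8, 4, 6, 7, 3, 12, 10, 11, 9] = (1 5 4 8 3)(9 12)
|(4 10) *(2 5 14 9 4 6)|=7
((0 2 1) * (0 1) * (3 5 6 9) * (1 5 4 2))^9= (0 1 5 6 9 3 4 2)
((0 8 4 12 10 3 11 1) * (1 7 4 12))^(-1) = (0 1 4 7 11 3 10 12 8)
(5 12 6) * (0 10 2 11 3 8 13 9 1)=(0 10 2 11 3 8 13 9 1)(5 12 6)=[10, 0, 11, 8, 4, 12, 5, 7, 13, 1, 2, 3, 6, 9]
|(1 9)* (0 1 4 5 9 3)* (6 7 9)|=|(0 1 3)(4 5 6 7 9)|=15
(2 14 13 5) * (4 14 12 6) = [0, 1, 12, 3, 14, 2, 4, 7, 8, 9, 10, 11, 6, 5, 13] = (2 12 6 4 14 13 5)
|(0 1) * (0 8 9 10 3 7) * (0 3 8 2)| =|(0 1 2)(3 7)(8 9 10)| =6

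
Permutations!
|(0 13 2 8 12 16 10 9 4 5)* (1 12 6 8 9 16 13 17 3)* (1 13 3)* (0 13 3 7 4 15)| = |(0 17 1 12 7 4 5 13 2 9 15)(6 8)(10 16)| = 22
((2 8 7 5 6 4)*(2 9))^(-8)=((2 8 7 5 6 4 9))^(-8)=(2 9 4 6 5 7 8)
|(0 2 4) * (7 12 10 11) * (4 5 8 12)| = 9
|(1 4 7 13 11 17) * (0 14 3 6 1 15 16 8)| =13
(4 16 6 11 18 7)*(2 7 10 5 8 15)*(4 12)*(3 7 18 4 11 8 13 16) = [0, 1, 18, 7, 3, 13, 8, 12, 15, 9, 5, 4, 11, 16, 14, 2, 6, 17, 10] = (2 18 10 5 13 16 6 8 15)(3 7 12 11 4)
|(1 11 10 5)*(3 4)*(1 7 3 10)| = 10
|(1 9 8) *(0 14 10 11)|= |(0 14 10 11)(1 9 8)|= 12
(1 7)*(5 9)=(1 7)(5 9)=[0, 7, 2, 3, 4, 9, 6, 1, 8, 5]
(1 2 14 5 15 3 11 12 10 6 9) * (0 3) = [3, 2, 14, 11, 4, 15, 9, 7, 8, 1, 6, 12, 10, 13, 5, 0] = (0 3 11 12 10 6 9 1 2 14 5 15)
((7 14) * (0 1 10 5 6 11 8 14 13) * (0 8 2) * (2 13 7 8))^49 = (0 1 10 5 6 11 13 2)(8 14)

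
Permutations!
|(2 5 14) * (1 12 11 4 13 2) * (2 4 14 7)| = |(1 12 11 14)(2 5 7)(4 13)| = 12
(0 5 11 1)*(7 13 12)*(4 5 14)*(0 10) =(0 14 4 5 11 1 10)(7 13 12) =[14, 10, 2, 3, 5, 11, 6, 13, 8, 9, 0, 1, 7, 12, 4]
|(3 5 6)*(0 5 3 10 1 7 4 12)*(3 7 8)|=10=|(0 5 6 10 1 8 3 7 4 12)|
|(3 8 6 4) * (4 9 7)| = 6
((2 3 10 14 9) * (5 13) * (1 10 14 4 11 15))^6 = (1 10 4 11 15)(2 14)(3 9) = ((1 10 4 11 15)(2 3 14 9)(5 13))^6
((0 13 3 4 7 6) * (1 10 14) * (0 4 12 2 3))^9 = ((0 13)(1 10 14)(2 3 12)(4 7 6))^9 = (14)(0 13)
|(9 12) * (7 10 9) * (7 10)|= 3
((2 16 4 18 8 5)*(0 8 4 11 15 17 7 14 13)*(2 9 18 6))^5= ((0 8 5 9 18 4 6 2 16 11 15 17 7 14 13))^5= (0 4 15)(2 7 5)(6 17 8)(9 16 14)(11 13 18)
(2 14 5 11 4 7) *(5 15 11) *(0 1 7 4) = (0 1 7 2 14 15 11) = [1, 7, 14, 3, 4, 5, 6, 2, 8, 9, 10, 0, 12, 13, 15, 11]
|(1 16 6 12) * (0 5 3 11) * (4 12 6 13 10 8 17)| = 8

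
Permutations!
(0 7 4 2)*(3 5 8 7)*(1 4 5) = (0 3 1 4 2)(5 8 7) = [3, 4, 0, 1, 2, 8, 6, 5, 7]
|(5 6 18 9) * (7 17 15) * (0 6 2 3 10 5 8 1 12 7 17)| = |(0 6 18 9 8 1 12 7)(2 3 10 5)(15 17)| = 8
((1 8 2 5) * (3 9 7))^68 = (3 7 9) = ((1 8 2 5)(3 9 7))^68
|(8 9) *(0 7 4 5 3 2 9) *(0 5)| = |(0 7 4)(2 9 8 5 3)| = 15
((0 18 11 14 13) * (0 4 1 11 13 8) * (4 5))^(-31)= ((0 18 13 5 4 1 11 14 8))^(-31)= (0 1 18 11 13 14 5 8 4)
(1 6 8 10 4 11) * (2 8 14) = [0, 6, 8, 3, 11, 5, 14, 7, 10, 9, 4, 1, 12, 13, 2] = (1 6 14 2 8 10 4 11)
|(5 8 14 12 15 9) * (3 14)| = |(3 14 12 15 9 5 8)| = 7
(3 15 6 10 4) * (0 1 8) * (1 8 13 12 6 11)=[8, 13, 2, 15, 3, 5, 10, 7, 0, 9, 4, 1, 6, 12, 14, 11]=(0 8)(1 13 12 6 10 4 3 15 11)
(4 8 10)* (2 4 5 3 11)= [0, 1, 4, 11, 8, 3, 6, 7, 10, 9, 5, 2]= (2 4 8 10 5 3 11)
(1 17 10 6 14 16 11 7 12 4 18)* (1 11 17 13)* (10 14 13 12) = (1 12 4 18 11 7 10 6 13)(14 16 17) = [0, 12, 2, 3, 18, 5, 13, 10, 8, 9, 6, 7, 4, 1, 16, 15, 17, 14, 11]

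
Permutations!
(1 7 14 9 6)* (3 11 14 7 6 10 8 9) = (1 6)(3 11 14)(8 9 10) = [0, 6, 2, 11, 4, 5, 1, 7, 9, 10, 8, 14, 12, 13, 3]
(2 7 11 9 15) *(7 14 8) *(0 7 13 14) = (0 7 11 9 15 2)(8 13 14) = [7, 1, 0, 3, 4, 5, 6, 11, 13, 15, 10, 9, 12, 14, 8, 2]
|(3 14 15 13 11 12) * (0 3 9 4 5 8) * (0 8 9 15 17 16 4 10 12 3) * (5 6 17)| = 36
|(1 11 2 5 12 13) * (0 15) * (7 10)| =6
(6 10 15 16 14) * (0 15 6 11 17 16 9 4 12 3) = [15, 1, 2, 0, 12, 5, 10, 7, 8, 4, 6, 17, 3, 13, 11, 9, 14, 16] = (0 15 9 4 12 3)(6 10)(11 17 16 14)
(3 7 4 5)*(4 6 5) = [0, 1, 2, 7, 4, 3, 5, 6] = (3 7 6 5)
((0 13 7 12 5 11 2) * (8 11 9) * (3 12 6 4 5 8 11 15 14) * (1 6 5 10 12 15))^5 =(0 11 5 13 2 9 7)(1 8 12 10 4 6)(3 14 15)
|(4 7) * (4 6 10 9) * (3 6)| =|(3 6 10 9 4 7)| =6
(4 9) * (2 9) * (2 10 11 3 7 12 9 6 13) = (2 6 13)(3 7 12 9 4 10 11) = [0, 1, 6, 7, 10, 5, 13, 12, 8, 4, 11, 3, 9, 2]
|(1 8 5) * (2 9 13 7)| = 12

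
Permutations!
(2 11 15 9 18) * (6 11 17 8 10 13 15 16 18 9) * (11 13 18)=(2 17 8 10 18)(6 13 15)(11 16)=[0, 1, 17, 3, 4, 5, 13, 7, 10, 9, 18, 16, 12, 15, 14, 6, 11, 8, 2]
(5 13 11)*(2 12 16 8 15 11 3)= (2 12 16 8 15 11 5 13 3)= [0, 1, 12, 2, 4, 13, 6, 7, 15, 9, 10, 5, 16, 3, 14, 11, 8]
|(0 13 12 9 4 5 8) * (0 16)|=8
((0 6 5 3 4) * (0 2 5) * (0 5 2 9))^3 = (0 3)(4 6)(5 9)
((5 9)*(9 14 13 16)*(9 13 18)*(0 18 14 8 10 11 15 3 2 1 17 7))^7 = ((0 18 9 5 8 10 11 15 3 2 1 17 7)(13 16))^7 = (0 15 18 3 9 2 5 1 8 17 10 7 11)(13 16)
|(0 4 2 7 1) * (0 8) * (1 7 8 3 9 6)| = |(0 4 2 8)(1 3 9 6)| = 4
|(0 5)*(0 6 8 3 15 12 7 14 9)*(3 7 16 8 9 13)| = |(0 5 6 9)(3 15 12 16 8 7 14 13)| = 8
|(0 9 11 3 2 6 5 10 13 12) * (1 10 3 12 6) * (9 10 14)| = 12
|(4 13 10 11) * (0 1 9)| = 12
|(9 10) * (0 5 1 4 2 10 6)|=|(0 5 1 4 2 10 9 6)|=8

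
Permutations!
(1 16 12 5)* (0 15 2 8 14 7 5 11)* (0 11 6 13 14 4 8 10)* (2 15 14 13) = (0 14 7 5 1 16 12 6 2 10)(4 8) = [14, 16, 10, 3, 8, 1, 2, 5, 4, 9, 0, 11, 6, 13, 7, 15, 12]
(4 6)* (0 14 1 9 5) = (0 14 1 9 5)(4 6) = [14, 9, 2, 3, 6, 0, 4, 7, 8, 5, 10, 11, 12, 13, 1]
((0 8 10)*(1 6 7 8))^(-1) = ((0 1 6 7 8 10))^(-1) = (0 10 8 7 6 1)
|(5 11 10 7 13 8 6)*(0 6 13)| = 6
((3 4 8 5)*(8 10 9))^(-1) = (3 5 8 9 10 4)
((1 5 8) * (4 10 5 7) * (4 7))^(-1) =(1 8 5 10 4)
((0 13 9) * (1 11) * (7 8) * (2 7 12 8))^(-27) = (13)(1 11)(2 7)(8 12)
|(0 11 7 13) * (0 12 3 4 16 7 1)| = 6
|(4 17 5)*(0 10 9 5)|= 6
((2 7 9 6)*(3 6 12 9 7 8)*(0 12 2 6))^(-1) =((0 12 9 2 8 3))^(-1) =(0 3 8 2 9 12)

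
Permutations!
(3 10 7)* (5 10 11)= (3 11 5 10 7)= [0, 1, 2, 11, 4, 10, 6, 3, 8, 9, 7, 5]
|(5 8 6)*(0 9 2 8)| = 6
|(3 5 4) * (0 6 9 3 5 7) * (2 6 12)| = 14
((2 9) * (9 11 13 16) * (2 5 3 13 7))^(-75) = (16)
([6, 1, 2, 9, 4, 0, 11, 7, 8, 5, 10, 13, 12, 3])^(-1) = (0 5 9 3 13 11 6)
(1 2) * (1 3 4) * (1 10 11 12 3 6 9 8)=(1 2 6 9 8)(3 4 10 11 12)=[0, 2, 6, 4, 10, 5, 9, 7, 1, 8, 11, 12, 3]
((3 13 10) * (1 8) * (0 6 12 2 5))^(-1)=((0 6 12 2 5)(1 8)(3 13 10))^(-1)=(0 5 2 12 6)(1 8)(3 10 13)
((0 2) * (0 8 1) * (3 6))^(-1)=(0 1 8 2)(3 6)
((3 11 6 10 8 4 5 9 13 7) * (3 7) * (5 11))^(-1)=((3 5 9 13)(4 11 6 10 8))^(-1)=(3 13 9 5)(4 8 10 6 11)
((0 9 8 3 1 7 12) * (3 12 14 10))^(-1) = (0 12 8 9)(1 3 10 14 7)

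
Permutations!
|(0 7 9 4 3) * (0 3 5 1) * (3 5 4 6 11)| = |(0 7 9 6 11 3 5 1)| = 8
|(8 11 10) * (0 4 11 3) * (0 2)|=|(0 4 11 10 8 3 2)|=7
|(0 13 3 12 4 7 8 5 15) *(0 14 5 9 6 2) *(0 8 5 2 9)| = 22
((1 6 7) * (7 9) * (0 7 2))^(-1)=(0 2 9 6 1 7)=((0 7 1 6 9 2))^(-1)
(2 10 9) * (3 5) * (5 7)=(2 10 9)(3 7 5)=[0, 1, 10, 7, 4, 3, 6, 5, 8, 2, 9]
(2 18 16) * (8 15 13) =[0, 1, 18, 3, 4, 5, 6, 7, 15, 9, 10, 11, 12, 8, 14, 13, 2, 17, 16] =(2 18 16)(8 15 13)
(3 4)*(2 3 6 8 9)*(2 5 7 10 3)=(3 4 6 8 9 5 7 10)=[0, 1, 2, 4, 6, 7, 8, 10, 9, 5, 3]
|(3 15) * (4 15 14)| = 4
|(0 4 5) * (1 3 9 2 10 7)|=|(0 4 5)(1 3 9 2 10 7)|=6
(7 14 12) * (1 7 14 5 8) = [0, 7, 2, 3, 4, 8, 6, 5, 1, 9, 10, 11, 14, 13, 12] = (1 7 5 8)(12 14)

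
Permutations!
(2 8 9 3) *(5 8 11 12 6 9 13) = (2 11 12 6 9 3)(5 8 13) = [0, 1, 11, 2, 4, 8, 9, 7, 13, 3, 10, 12, 6, 5]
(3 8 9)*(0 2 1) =(0 2 1)(3 8 9) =[2, 0, 1, 8, 4, 5, 6, 7, 9, 3]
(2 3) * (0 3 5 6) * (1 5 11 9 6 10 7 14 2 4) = (0 3 4 1 5 10 7 14 2 11 9 6) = [3, 5, 11, 4, 1, 10, 0, 14, 8, 6, 7, 9, 12, 13, 2]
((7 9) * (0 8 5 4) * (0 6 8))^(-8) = ((4 6 8 5)(7 9))^(-8) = (9)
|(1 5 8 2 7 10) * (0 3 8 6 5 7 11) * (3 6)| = |(0 6 5 3 8 2 11)(1 7 10)| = 21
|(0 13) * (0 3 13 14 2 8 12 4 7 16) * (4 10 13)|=|(0 14 2 8 12 10 13 3 4 7 16)|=11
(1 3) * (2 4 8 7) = (1 3)(2 4 8 7) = [0, 3, 4, 1, 8, 5, 6, 2, 7]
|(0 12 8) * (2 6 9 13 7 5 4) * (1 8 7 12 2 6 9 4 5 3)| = 18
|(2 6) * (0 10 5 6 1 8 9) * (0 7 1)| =20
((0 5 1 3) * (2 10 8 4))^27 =((0 5 1 3)(2 10 8 4))^27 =(0 3 1 5)(2 4 8 10)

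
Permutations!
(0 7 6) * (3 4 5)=[7, 1, 2, 4, 5, 3, 0, 6]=(0 7 6)(3 4 5)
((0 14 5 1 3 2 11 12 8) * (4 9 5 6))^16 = ((0 14 6 4 9 5 1 3 2 11 12 8))^16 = (0 9 2)(1 12 6)(3 8 4)(5 11 14)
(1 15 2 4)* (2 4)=(1 15 4)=[0, 15, 2, 3, 1, 5, 6, 7, 8, 9, 10, 11, 12, 13, 14, 4]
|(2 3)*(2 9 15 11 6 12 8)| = 8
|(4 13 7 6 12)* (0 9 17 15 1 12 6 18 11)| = 11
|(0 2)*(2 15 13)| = 4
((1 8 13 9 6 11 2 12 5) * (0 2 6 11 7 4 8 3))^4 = (0 1 12)(2 3 5)(4 11 8 6 13 7 9)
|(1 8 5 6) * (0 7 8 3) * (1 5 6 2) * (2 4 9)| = |(0 7 8 6 5 4 9 2 1 3)| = 10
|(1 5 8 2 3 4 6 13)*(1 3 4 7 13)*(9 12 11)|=6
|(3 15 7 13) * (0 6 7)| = 6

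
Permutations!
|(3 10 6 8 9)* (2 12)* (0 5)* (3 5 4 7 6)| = 14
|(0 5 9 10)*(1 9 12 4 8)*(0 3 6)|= |(0 5 12 4 8 1 9 10 3 6)|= 10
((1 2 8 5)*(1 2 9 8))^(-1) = ((1 9 8 5 2))^(-1) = (1 2 5 8 9)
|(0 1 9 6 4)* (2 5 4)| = |(0 1 9 6 2 5 4)| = 7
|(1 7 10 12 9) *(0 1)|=6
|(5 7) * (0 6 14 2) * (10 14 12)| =6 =|(0 6 12 10 14 2)(5 7)|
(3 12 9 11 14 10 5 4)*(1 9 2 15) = [0, 9, 15, 12, 3, 4, 6, 7, 8, 11, 5, 14, 2, 13, 10, 1] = (1 9 11 14 10 5 4 3 12 2 15)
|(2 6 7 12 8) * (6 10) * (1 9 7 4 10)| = 6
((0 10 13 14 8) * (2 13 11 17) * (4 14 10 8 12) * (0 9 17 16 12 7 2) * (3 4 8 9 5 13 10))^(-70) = (0 17 9)(2 11 12 5 3 14)(4 7 10 16 8 13) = ((0 9 17)(2 10 11 16 12 8 5 13 3 4 14 7))^(-70)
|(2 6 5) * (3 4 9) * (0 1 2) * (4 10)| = |(0 1 2 6 5)(3 10 4 9)| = 20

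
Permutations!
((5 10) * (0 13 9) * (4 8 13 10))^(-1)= (0 9 13 8 4 5 10)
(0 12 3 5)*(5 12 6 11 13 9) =(0 6 11 13 9 5)(3 12) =[6, 1, 2, 12, 4, 0, 11, 7, 8, 5, 10, 13, 3, 9]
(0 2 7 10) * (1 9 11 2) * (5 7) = (0 1 9 11 2 5 7 10) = [1, 9, 5, 3, 4, 7, 6, 10, 8, 11, 0, 2]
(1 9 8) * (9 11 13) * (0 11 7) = (0 11 13 9 8 1 7) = [11, 7, 2, 3, 4, 5, 6, 0, 1, 8, 10, 13, 12, 9]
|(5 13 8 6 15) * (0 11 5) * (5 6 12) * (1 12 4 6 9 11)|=18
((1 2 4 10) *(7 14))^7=(1 10 4 2)(7 14)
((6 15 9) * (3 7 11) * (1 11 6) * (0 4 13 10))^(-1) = (0 10 13 4)(1 9 15 6 7 3 11)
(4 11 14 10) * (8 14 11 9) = [0, 1, 2, 3, 9, 5, 6, 7, 14, 8, 4, 11, 12, 13, 10] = (4 9 8 14 10)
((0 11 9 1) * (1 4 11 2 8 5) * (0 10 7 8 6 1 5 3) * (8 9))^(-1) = ((0 2 6 1 10 7 9 4 11 8 3))^(-1) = (0 3 8 11 4 9 7 10 1 6 2)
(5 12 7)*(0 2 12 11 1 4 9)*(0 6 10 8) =(0 2 12 7 5 11 1 4 9 6 10 8) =[2, 4, 12, 3, 9, 11, 10, 5, 0, 6, 8, 1, 7]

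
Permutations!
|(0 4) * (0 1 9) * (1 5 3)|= |(0 4 5 3 1 9)|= 6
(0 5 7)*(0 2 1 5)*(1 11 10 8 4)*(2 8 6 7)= (1 5 2 11 10 6 7 8 4)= [0, 5, 11, 3, 1, 2, 7, 8, 4, 9, 6, 10]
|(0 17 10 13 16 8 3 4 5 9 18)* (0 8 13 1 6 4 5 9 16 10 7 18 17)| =|(1 6 4 9 17 7 18 8 3 5 16 13 10)| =13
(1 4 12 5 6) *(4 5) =(1 5 6)(4 12) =[0, 5, 2, 3, 12, 6, 1, 7, 8, 9, 10, 11, 4]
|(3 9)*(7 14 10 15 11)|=|(3 9)(7 14 10 15 11)|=10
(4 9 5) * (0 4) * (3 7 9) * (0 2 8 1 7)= [4, 7, 8, 0, 3, 2, 6, 9, 1, 5]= (0 4 3)(1 7 9 5 2 8)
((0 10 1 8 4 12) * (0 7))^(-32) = ((0 10 1 8 4 12 7))^(-32) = (0 8 7 1 12 10 4)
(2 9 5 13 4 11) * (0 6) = (0 6)(2 9 5 13 4 11) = [6, 1, 9, 3, 11, 13, 0, 7, 8, 5, 10, 2, 12, 4]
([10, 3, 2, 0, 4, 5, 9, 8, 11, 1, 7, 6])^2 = [7, 0, 2, 10, 4, 5, 1, 11, 6, 3, 8, 9]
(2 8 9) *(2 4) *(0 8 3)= (0 8 9 4 2 3)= [8, 1, 3, 0, 2, 5, 6, 7, 9, 4]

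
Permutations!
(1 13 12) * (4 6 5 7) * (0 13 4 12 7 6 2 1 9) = [13, 4, 1, 3, 2, 6, 5, 12, 8, 0, 10, 11, 9, 7] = (0 13 7 12 9)(1 4 2)(5 6)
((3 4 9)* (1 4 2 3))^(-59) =((1 4 9)(2 3))^(-59) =(1 4 9)(2 3)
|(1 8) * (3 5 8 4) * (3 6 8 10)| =12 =|(1 4 6 8)(3 5 10)|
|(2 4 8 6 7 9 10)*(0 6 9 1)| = 20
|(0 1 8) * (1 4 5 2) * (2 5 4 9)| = 5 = |(0 9 2 1 8)|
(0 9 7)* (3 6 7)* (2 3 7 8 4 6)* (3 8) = (0 9 7)(2 8 4 6 3) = [9, 1, 8, 2, 6, 5, 3, 0, 4, 7]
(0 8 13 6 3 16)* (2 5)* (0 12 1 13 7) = [8, 13, 5, 16, 4, 2, 3, 0, 7, 9, 10, 11, 1, 6, 14, 15, 12] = (0 8 7)(1 13 6 3 16 12)(2 5)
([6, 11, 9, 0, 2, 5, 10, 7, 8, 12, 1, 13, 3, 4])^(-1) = [3, 10, 4, 12, 13, 5, 0, 7, 8, 2, 6, 1, 9, 11]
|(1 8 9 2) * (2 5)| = |(1 8 9 5 2)| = 5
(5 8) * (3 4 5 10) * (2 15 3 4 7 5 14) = [0, 1, 15, 7, 14, 8, 6, 5, 10, 9, 4, 11, 12, 13, 2, 3] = (2 15 3 7 5 8 10 4 14)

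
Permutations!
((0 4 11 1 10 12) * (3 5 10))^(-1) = ((0 4 11 1 3 5 10 12))^(-1) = (0 12 10 5 3 1 11 4)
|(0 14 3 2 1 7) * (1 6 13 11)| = |(0 14 3 2 6 13 11 1 7)| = 9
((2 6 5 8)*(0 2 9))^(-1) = (0 9 8 5 6 2)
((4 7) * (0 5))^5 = ((0 5)(4 7))^5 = (0 5)(4 7)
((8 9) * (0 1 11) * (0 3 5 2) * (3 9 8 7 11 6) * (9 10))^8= ((0 1 6 3 5 2)(7 11 10 9))^8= (11)(0 6 5)(1 3 2)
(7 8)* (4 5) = [0, 1, 2, 3, 5, 4, 6, 8, 7] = (4 5)(7 8)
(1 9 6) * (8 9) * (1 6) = (1 8 9) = [0, 8, 2, 3, 4, 5, 6, 7, 9, 1]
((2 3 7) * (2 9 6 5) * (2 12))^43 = (2 3 7 9 6 5 12)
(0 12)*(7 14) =[12, 1, 2, 3, 4, 5, 6, 14, 8, 9, 10, 11, 0, 13, 7] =(0 12)(7 14)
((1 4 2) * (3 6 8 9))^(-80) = ((1 4 2)(3 6 8 9))^(-80) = (9)(1 4 2)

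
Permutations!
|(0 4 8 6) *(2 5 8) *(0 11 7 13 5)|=6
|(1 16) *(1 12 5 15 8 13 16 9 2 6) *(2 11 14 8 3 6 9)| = |(1 2 9 11 14 8 13 16 12 5 15 3 6)| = 13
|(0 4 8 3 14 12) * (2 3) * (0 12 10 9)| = 8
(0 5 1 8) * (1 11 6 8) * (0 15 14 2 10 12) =(0 5 11 6 8 15 14 2 10 12) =[5, 1, 10, 3, 4, 11, 8, 7, 15, 9, 12, 6, 0, 13, 2, 14]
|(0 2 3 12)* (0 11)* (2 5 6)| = |(0 5 6 2 3 12 11)| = 7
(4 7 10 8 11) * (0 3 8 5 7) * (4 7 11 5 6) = (0 3 8 5 11 7 10 6 4) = [3, 1, 2, 8, 0, 11, 4, 10, 5, 9, 6, 7]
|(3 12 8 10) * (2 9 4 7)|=4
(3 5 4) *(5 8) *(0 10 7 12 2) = (0 10 7 12 2)(3 8 5 4) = [10, 1, 0, 8, 3, 4, 6, 12, 5, 9, 7, 11, 2]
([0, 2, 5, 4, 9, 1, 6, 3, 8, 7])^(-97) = (1 5 2)(3 7 9 4)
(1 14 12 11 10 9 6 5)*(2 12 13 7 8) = [0, 14, 12, 3, 4, 1, 5, 8, 2, 6, 9, 10, 11, 7, 13] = (1 14 13 7 8 2 12 11 10 9 6 5)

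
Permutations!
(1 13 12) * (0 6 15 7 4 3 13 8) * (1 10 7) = (0 6 15 1 8)(3 13 12 10 7 4) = [6, 8, 2, 13, 3, 5, 15, 4, 0, 9, 7, 11, 10, 12, 14, 1]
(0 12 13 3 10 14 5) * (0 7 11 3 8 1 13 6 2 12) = (1 13 8)(2 12 6)(3 10 14 5 7 11) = [0, 13, 12, 10, 4, 7, 2, 11, 1, 9, 14, 3, 6, 8, 5]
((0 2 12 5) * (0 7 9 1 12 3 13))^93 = (0 2 3 13)(1 7 12 9 5)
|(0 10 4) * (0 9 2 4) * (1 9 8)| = 10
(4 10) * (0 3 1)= (0 3 1)(4 10)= [3, 0, 2, 1, 10, 5, 6, 7, 8, 9, 4]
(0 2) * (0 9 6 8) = (0 2 9 6 8) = [2, 1, 9, 3, 4, 5, 8, 7, 0, 6]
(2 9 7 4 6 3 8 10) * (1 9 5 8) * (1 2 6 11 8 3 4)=[0, 9, 5, 2, 11, 3, 4, 1, 10, 7, 6, 8]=(1 9 7)(2 5 3)(4 11 8 10 6)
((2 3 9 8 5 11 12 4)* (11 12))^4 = ((2 3 9 8 5 12 4))^4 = (2 5 3 12 9 4 8)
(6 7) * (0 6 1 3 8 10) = (0 6 7 1 3 8 10) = [6, 3, 2, 8, 4, 5, 7, 1, 10, 9, 0]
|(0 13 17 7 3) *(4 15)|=|(0 13 17 7 3)(4 15)|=10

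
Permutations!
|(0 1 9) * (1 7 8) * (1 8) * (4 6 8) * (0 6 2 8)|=15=|(0 7 1 9 6)(2 8 4)|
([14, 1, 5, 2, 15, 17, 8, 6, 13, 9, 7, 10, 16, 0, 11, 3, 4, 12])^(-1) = (0 13 8 6 7 10 11 14)(2 3 15 4 16 12 17 5)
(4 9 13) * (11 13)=[0, 1, 2, 3, 9, 5, 6, 7, 8, 11, 10, 13, 12, 4]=(4 9 11 13)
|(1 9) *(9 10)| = 3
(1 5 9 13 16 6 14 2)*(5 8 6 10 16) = (1 8 6 14 2)(5 9 13)(10 16) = [0, 8, 1, 3, 4, 9, 14, 7, 6, 13, 16, 11, 12, 5, 2, 15, 10]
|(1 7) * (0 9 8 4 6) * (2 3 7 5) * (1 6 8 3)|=30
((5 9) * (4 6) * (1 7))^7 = (1 7)(4 6)(5 9)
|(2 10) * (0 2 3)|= 4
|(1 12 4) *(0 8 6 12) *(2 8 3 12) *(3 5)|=6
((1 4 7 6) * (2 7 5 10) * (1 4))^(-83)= (2 7 6 4 5 10)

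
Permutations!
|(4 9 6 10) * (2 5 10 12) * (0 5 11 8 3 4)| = 24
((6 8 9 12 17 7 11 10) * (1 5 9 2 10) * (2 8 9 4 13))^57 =(1 17 6 13)(2 5 7 9)(4 11 12 10) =((1 5 4 13 2 10 6 9 12 17 7 11))^57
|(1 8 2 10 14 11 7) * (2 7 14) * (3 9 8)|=10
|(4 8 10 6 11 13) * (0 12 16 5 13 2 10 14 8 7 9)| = 8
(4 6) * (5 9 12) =(4 6)(5 9 12) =[0, 1, 2, 3, 6, 9, 4, 7, 8, 12, 10, 11, 5]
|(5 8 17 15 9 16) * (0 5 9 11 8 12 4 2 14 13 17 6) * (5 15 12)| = 30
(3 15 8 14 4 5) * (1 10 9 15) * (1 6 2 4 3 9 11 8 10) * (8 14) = (2 4 5 9 15 10 11 14 3 6) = [0, 1, 4, 6, 5, 9, 2, 7, 8, 15, 11, 14, 12, 13, 3, 10]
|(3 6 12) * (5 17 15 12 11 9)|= 8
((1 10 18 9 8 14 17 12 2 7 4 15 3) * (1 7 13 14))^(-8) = (1 18 8 10 9)(2 14 12 13 17)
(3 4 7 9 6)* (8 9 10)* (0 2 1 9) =[2, 9, 1, 4, 7, 5, 3, 10, 0, 6, 8] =(0 2 1 9 6 3 4 7 10 8)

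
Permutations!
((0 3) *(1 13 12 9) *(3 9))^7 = (0 9 1 13 12 3)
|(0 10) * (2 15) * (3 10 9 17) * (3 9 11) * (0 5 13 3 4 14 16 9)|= |(0 11 4 14 16 9 17)(2 15)(3 10 5 13)|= 28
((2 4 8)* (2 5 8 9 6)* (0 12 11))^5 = (0 11 12)(2 4 9 6)(5 8)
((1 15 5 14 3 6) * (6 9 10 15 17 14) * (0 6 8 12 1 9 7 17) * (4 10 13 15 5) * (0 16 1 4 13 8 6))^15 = (1 16)(3 14 17 7)(4 10 5 6 9 8 12)(13 15)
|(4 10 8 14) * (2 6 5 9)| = |(2 6 5 9)(4 10 8 14)| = 4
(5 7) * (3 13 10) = (3 13 10)(5 7) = [0, 1, 2, 13, 4, 7, 6, 5, 8, 9, 3, 11, 12, 10]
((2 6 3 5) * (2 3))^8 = ((2 6)(3 5))^8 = (6)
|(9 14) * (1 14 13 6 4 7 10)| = |(1 14 9 13 6 4 7 10)| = 8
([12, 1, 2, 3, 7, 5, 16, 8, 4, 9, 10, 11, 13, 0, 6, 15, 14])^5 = [13, 1, 2, 3, 8, 5, 14, 4, 7, 9, 10, 11, 0, 12, 16, 15, 6]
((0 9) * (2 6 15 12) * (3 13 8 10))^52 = ((0 9)(2 6 15 12)(3 13 8 10))^52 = (15)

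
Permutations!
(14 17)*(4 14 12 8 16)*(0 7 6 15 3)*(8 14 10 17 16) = (0 7 6 15 3)(4 10 17 12 14 16) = [7, 1, 2, 0, 10, 5, 15, 6, 8, 9, 17, 11, 14, 13, 16, 3, 4, 12]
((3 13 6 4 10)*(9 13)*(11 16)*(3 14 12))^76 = (16)(3 4)(6 12)(9 10)(13 14)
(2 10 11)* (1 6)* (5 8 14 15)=(1 6)(2 10 11)(5 8 14 15)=[0, 6, 10, 3, 4, 8, 1, 7, 14, 9, 11, 2, 12, 13, 15, 5]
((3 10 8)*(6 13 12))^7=(3 10 8)(6 13 12)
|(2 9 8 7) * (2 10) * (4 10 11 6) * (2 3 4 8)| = |(2 9)(3 4 10)(6 8 7 11)| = 12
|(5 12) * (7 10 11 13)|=4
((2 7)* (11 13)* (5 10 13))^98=((2 7)(5 10 13 11))^98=(5 13)(10 11)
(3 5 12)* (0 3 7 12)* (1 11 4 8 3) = (0 1 11 4 8 3 5)(7 12) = [1, 11, 2, 5, 8, 0, 6, 12, 3, 9, 10, 4, 7]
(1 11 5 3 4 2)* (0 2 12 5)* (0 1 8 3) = (0 2 8 3 4 12 5)(1 11) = [2, 11, 8, 4, 12, 0, 6, 7, 3, 9, 10, 1, 5]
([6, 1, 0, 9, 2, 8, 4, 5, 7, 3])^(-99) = (0 6 4 2)(3 9)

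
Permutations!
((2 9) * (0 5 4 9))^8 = (0 9 5 2 4)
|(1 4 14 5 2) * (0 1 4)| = |(0 1)(2 4 14 5)| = 4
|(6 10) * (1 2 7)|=6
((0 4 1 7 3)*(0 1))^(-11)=(0 4)(1 7 3)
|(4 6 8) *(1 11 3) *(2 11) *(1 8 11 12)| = 15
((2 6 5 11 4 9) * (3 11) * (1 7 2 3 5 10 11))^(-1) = (1 3 9 4 11 10 6 2 7)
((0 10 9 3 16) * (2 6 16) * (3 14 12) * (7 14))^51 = (0 10 9 7 14 12 3 2 6 16)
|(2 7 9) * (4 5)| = 6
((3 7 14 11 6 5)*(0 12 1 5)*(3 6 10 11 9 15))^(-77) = ((0 12 1 5 6)(3 7 14 9 15)(10 11))^(-77) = (0 5 12 6 1)(3 9 7 15 14)(10 11)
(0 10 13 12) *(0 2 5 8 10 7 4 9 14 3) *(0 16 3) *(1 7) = (0 1 7 4 9 14)(2 5 8 10 13 12)(3 16) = [1, 7, 5, 16, 9, 8, 6, 4, 10, 14, 13, 11, 2, 12, 0, 15, 3]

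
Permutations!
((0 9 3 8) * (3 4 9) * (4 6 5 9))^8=((0 3 8)(5 9 6))^8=(0 8 3)(5 6 9)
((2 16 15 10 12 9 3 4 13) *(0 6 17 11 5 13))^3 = ((0 6 17 11 5 13 2 16 15 10 12 9 3 4))^3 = (0 11 2 10 3 6 5 16 12 4 17 13 15 9)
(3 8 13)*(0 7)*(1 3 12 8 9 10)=(0 7)(1 3 9 10)(8 13 12)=[7, 3, 2, 9, 4, 5, 6, 0, 13, 10, 1, 11, 8, 12]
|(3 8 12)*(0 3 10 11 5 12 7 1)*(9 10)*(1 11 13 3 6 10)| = |(0 6 10 13 3 8 7 11 5 12 9 1)| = 12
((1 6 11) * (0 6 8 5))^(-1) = ((0 6 11 1 8 5))^(-1) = (0 5 8 1 11 6)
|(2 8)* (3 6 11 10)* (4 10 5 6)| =|(2 8)(3 4 10)(5 6 11)| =6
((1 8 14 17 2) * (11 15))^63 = ((1 8 14 17 2)(11 15))^63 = (1 17 8 2 14)(11 15)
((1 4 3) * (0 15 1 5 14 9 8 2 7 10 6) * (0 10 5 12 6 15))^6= ((1 4 3 12 6 10 15)(2 7 5 14 9 8))^6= (1 15 10 6 12 3 4)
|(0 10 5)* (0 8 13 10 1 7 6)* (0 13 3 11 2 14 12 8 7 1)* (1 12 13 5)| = |(1 12 8 3 11 2 14 13 10)(5 7 6)| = 9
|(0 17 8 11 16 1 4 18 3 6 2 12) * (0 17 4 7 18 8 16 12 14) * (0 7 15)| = |(0 4 8 11 12 17 16 1 15)(2 14 7 18 3 6)| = 18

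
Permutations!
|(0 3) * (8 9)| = |(0 3)(8 9)| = 2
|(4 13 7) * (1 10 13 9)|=|(1 10 13 7 4 9)|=6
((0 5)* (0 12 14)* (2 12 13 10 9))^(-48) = ((0 5 13 10 9 2 12 14))^(-48) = (14)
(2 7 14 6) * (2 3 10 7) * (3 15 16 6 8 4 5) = (3 10 7 14 8 4 5)(6 15 16) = [0, 1, 2, 10, 5, 3, 15, 14, 4, 9, 7, 11, 12, 13, 8, 16, 6]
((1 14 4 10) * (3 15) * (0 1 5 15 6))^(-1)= (0 6 3 15 5 10 4 14 1)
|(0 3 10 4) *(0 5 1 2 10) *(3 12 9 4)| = 9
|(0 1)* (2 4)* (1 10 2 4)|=|(0 10 2 1)|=4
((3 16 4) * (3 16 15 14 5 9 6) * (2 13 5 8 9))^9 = (3 8)(4 16)(6 14)(9 15)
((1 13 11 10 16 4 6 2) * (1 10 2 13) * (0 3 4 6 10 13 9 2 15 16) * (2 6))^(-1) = (0 10 4 3)(2 16 15 11 13)(6 9)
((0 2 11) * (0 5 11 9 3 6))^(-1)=((0 2 9 3 6)(5 11))^(-1)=(0 6 3 9 2)(5 11)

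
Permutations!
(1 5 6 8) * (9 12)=(1 5 6 8)(9 12)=[0, 5, 2, 3, 4, 6, 8, 7, 1, 12, 10, 11, 9]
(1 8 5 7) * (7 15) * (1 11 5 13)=(1 8 13)(5 15 7 11)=[0, 8, 2, 3, 4, 15, 6, 11, 13, 9, 10, 5, 12, 1, 14, 7]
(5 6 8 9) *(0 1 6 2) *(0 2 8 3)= (0 1 6 3)(5 8 9)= [1, 6, 2, 0, 4, 8, 3, 7, 9, 5]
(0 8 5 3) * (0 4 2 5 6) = (0 8 6)(2 5 3 4) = [8, 1, 5, 4, 2, 3, 0, 7, 6]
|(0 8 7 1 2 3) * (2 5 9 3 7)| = 8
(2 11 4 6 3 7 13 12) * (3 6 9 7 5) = [0, 1, 11, 5, 9, 3, 6, 13, 8, 7, 10, 4, 2, 12] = (2 11 4 9 7 13 12)(3 5)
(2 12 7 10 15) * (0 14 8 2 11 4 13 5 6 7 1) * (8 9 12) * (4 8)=(0 14 9 12 1)(2 4 13 5 6 7 10 15 11 8)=[14, 0, 4, 3, 13, 6, 7, 10, 2, 12, 15, 8, 1, 5, 9, 11]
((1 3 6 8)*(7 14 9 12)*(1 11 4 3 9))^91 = (1 9 12 7 14)(3 6 8 11 4)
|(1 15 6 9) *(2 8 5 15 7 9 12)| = 6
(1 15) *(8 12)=[0, 15, 2, 3, 4, 5, 6, 7, 12, 9, 10, 11, 8, 13, 14, 1]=(1 15)(8 12)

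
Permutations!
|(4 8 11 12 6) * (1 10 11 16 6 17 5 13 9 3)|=36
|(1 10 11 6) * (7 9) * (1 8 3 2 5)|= |(1 10 11 6 8 3 2 5)(7 9)|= 8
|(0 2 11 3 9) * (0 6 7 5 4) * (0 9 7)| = 9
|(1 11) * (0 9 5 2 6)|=|(0 9 5 2 6)(1 11)|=10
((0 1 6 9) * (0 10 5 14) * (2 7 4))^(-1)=(0 14 5 10 9 6 1)(2 4 7)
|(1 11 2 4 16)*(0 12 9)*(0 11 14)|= 9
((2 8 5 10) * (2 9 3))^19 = ((2 8 5 10 9 3))^19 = (2 8 5 10 9 3)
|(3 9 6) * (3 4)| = |(3 9 6 4)| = 4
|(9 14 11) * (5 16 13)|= 3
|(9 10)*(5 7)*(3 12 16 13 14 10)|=|(3 12 16 13 14 10 9)(5 7)|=14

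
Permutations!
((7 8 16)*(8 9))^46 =(7 8)(9 16)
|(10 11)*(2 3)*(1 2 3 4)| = 6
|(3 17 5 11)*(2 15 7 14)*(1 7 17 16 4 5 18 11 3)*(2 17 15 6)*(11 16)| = |(1 7 14 17 18 16 4 5 3 11)(2 6)| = 10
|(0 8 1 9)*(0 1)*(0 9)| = 4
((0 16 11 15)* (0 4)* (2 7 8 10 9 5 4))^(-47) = (0 9 7 11 4 10 2 16 5 8 15)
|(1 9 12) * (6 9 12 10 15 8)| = |(1 12)(6 9 10 15 8)| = 10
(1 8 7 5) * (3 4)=(1 8 7 5)(3 4)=[0, 8, 2, 4, 3, 1, 6, 5, 7]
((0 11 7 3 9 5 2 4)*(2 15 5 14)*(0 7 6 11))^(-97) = ((2 4 7 3 9 14)(5 15)(6 11))^(-97) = (2 14 9 3 7 4)(5 15)(6 11)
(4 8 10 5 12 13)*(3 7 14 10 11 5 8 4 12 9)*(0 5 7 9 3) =(0 5 3 9)(7 14 10 8 11)(12 13) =[5, 1, 2, 9, 4, 3, 6, 14, 11, 0, 8, 7, 13, 12, 10]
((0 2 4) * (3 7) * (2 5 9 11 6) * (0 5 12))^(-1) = (0 12)(2 6 11 9 5 4)(3 7)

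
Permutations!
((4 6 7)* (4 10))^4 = ((4 6 7 10))^4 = (10)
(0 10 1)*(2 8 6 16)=(0 10 1)(2 8 6 16)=[10, 0, 8, 3, 4, 5, 16, 7, 6, 9, 1, 11, 12, 13, 14, 15, 2]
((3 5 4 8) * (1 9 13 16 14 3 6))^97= ((1 9 13 16 14 3 5 4 8 6))^97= (1 4 14 9 8 3 13 6 5 16)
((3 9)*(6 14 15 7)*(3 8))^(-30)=(6 15)(7 14)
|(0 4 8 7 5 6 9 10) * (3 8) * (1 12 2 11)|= 36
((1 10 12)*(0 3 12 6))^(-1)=(0 6 10 1 12 3)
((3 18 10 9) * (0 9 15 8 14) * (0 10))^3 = (0 18 3 9)(8 15 10 14)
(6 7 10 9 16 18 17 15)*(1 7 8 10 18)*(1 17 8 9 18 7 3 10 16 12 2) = (1 3 10 18 8 16 17 15 6 9 12 2) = [0, 3, 1, 10, 4, 5, 9, 7, 16, 12, 18, 11, 2, 13, 14, 6, 17, 15, 8]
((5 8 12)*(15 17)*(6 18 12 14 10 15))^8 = (5 12 18 6 17 15 10 14 8)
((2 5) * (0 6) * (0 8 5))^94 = (0 2 5 8 6)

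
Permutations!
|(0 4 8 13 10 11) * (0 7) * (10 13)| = 6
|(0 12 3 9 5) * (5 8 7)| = |(0 12 3 9 8 7 5)| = 7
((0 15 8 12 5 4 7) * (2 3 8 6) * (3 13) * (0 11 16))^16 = (0 2 8 4 16 6 3 5 11 15 13 12 7)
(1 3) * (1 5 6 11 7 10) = (1 3 5 6 11 7 10) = [0, 3, 2, 5, 4, 6, 11, 10, 8, 9, 1, 7]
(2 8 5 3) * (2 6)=[0, 1, 8, 6, 4, 3, 2, 7, 5]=(2 8 5 3 6)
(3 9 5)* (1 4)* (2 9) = (1 4)(2 9 5 3) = [0, 4, 9, 2, 1, 3, 6, 7, 8, 5]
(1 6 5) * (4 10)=(1 6 5)(4 10)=[0, 6, 2, 3, 10, 1, 5, 7, 8, 9, 4]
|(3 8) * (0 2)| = |(0 2)(3 8)| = 2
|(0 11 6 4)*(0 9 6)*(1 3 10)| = 6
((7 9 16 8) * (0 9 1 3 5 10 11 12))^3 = (0 8 3 11 9 7 5 12 16 1 10)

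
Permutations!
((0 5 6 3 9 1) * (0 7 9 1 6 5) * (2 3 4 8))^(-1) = (1 3 2 8 4 6 9 7)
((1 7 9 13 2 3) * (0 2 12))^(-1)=(0 12 13 9 7 1 3 2)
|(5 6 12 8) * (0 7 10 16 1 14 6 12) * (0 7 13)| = |(0 13)(1 14 6 7 10 16)(5 12 8)| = 6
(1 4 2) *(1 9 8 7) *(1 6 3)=(1 4 2 9 8 7 6 3)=[0, 4, 9, 1, 2, 5, 3, 6, 7, 8]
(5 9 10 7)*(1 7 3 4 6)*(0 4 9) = (0 4 6 1 7 5)(3 9 10) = [4, 7, 2, 9, 6, 0, 1, 5, 8, 10, 3]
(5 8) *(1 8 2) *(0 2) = (0 2 1 8 5) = [2, 8, 1, 3, 4, 0, 6, 7, 5]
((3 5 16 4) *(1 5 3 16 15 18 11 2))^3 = (1 18)(2 15)(4 16)(5 11)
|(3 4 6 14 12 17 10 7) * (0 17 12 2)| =9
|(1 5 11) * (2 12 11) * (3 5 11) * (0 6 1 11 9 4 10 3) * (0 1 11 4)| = |(0 6 11 4 10 3 5 2 12 1 9)| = 11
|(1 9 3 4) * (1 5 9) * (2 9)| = 5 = |(2 9 3 4 5)|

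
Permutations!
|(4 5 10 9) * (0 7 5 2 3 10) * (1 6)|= 30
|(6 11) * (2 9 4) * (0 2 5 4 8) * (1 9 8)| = |(0 2 8)(1 9)(4 5)(6 11)| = 6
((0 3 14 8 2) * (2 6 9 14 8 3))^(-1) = (0 2)(3 14 9 6 8)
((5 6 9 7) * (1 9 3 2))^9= (1 7 6 2 9 5 3)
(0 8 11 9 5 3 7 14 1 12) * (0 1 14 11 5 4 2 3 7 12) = (14)(0 8 5 7 11 9 4 2 3 12 1) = [8, 0, 3, 12, 2, 7, 6, 11, 5, 4, 10, 9, 1, 13, 14]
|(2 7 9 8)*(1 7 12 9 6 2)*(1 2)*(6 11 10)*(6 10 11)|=12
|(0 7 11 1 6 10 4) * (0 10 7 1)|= 10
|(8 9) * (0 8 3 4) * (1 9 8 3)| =6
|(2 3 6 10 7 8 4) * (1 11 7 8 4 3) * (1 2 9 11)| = |(3 6 10 8)(4 9 11 7)| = 4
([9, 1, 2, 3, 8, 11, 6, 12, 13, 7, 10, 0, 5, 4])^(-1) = (0 11 5 12 7 9)(4 13 8)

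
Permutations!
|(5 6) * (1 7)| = 2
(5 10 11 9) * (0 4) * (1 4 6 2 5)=(0 6 2 5 10 11 9 1 4)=[6, 4, 5, 3, 0, 10, 2, 7, 8, 1, 11, 9]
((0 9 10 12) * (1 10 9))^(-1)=(0 12 10 1)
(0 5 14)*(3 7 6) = (0 5 14)(3 7 6) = [5, 1, 2, 7, 4, 14, 3, 6, 8, 9, 10, 11, 12, 13, 0]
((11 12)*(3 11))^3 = (12)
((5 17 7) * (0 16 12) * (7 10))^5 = (0 12 16)(5 17 10 7)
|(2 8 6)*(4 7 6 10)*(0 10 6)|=12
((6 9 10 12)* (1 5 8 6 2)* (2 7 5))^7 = (12)(1 2) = ((1 2)(5 8 6 9 10 12 7))^7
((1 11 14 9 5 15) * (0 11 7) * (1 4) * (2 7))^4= (0 5 2 14 4)(1 11 15 7 9)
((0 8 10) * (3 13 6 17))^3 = ((0 8 10)(3 13 6 17))^3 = (3 17 6 13)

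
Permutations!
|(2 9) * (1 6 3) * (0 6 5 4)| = 6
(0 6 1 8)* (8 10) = (0 6 1 10 8) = [6, 10, 2, 3, 4, 5, 1, 7, 0, 9, 8]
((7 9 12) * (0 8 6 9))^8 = (0 6 12)(7 8 9)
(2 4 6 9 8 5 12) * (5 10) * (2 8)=(2 4 6 9)(5 12 8 10)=[0, 1, 4, 3, 6, 12, 9, 7, 10, 2, 5, 11, 8]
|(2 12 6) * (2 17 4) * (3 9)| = 10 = |(2 12 6 17 4)(3 9)|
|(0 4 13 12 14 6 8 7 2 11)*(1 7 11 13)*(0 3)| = |(0 4 1 7 2 13 12 14 6 8 11 3)| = 12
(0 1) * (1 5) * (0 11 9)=(0 5 1 11 9)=[5, 11, 2, 3, 4, 1, 6, 7, 8, 0, 10, 9]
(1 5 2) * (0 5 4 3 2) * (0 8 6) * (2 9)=[5, 4, 1, 9, 3, 8, 0, 7, 6, 2]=(0 5 8 6)(1 4 3 9 2)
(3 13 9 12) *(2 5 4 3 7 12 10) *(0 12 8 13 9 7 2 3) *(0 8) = (0 12 2 5 4 8 13 7)(3 9 10) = [12, 1, 5, 9, 8, 4, 6, 0, 13, 10, 3, 11, 2, 7]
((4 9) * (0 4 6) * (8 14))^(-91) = ((0 4 9 6)(8 14))^(-91) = (0 4 9 6)(8 14)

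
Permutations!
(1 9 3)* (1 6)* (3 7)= (1 9 7 3 6)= [0, 9, 2, 6, 4, 5, 1, 3, 8, 7]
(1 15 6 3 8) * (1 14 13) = (1 15 6 3 8 14 13) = [0, 15, 2, 8, 4, 5, 3, 7, 14, 9, 10, 11, 12, 1, 13, 6]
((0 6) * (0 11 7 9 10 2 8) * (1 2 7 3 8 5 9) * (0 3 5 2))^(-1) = ((0 6 11 5 9 10 7 1)(3 8))^(-1) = (0 1 7 10 9 5 11 6)(3 8)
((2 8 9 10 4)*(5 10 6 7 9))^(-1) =(2 4 10 5 8)(6 9 7)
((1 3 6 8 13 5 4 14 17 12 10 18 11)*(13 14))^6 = (1 12 6 18 14)(3 10 8 11 17)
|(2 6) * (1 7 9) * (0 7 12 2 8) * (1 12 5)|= |(0 7 9 12 2 6 8)(1 5)|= 14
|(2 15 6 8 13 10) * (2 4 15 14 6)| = 8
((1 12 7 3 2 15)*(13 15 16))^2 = (1 7 2 13)(3 16 15 12)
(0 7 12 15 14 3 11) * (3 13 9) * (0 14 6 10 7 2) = (0 2)(3 11 14 13 9)(6 10 7 12 15) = [2, 1, 0, 11, 4, 5, 10, 12, 8, 3, 7, 14, 15, 9, 13, 6]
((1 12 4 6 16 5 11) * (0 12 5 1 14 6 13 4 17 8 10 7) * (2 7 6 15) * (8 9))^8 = ((0 12 17 9 8 10 6 16 1 5 11 14 15 2 7)(4 13))^8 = (0 1 12 5 17 11 9 14 8 15 10 2 6 7 16)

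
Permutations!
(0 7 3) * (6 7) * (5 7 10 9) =(0 6 10 9 5 7 3) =[6, 1, 2, 0, 4, 7, 10, 3, 8, 5, 9]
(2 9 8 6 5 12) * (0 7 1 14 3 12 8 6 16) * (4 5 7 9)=[9, 14, 4, 12, 5, 8, 7, 1, 16, 6, 10, 11, 2, 13, 3, 15, 0]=(0 9 6 7 1 14 3 12 2 4 5 8 16)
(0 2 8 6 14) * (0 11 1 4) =(0 2 8 6 14 11 1 4) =[2, 4, 8, 3, 0, 5, 14, 7, 6, 9, 10, 1, 12, 13, 11]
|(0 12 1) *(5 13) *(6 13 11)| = 12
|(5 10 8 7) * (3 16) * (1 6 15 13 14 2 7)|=10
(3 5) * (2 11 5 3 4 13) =[0, 1, 11, 3, 13, 4, 6, 7, 8, 9, 10, 5, 12, 2] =(2 11 5 4 13)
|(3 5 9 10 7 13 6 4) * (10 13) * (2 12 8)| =6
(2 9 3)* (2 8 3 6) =(2 9 6)(3 8) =[0, 1, 9, 8, 4, 5, 2, 7, 3, 6]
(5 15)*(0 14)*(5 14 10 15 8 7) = (0 10 15 14)(5 8 7) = [10, 1, 2, 3, 4, 8, 6, 5, 7, 9, 15, 11, 12, 13, 0, 14]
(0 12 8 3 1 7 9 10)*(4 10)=(0 12 8 3 1 7 9 4 10)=[12, 7, 2, 1, 10, 5, 6, 9, 3, 4, 0, 11, 8]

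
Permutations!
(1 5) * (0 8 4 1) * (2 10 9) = (0 8 4 1 5)(2 10 9) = [8, 5, 10, 3, 1, 0, 6, 7, 4, 2, 9]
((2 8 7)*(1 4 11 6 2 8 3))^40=(1 2 11)(3 6 4)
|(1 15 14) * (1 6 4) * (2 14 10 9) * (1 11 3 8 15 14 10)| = |(1 14 6 4 11 3 8 15)(2 10 9)| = 24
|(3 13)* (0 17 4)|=6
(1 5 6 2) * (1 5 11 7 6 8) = (1 11 7 6 2 5 8) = [0, 11, 5, 3, 4, 8, 2, 6, 1, 9, 10, 7]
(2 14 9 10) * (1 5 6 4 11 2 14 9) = (1 5 6 4 11 2 9 10 14) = [0, 5, 9, 3, 11, 6, 4, 7, 8, 10, 14, 2, 12, 13, 1]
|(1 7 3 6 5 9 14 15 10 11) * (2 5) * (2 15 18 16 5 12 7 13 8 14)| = 16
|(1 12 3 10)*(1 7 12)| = 4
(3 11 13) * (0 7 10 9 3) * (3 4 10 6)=[7, 1, 2, 11, 10, 5, 3, 6, 8, 4, 9, 13, 12, 0]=(0 7 6 3 11 13)(4 10 9)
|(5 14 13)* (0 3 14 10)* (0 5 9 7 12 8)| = |(0 3 14 13 9 7 12 8)(5 10)| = 8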